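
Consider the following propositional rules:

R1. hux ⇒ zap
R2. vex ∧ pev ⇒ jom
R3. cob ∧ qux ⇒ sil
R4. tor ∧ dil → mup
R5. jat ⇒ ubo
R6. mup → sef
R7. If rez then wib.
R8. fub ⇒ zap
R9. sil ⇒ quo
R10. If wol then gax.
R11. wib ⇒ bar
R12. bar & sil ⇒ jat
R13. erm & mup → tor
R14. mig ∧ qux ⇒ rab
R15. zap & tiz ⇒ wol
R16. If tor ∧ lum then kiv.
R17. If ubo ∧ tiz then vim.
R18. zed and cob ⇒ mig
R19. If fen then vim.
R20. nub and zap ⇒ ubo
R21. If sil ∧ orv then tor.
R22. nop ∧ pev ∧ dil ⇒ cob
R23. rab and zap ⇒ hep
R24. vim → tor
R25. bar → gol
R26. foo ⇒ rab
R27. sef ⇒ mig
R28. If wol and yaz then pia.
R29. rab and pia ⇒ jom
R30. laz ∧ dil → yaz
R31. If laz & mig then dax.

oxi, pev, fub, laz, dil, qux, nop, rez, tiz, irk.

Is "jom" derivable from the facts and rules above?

Yes

wib  (by R7: rez)
zap  (by R8: fub)
bar  (by R11: wib)
wol  (by R15: zap, tiz)
cob  (by R22: nop, pev, dil)
yaz  (by R30: laz, dil)
sil  (by R3: cob, qux)
jat  (by R12: bar, sil)
pia  (by R28: wol, yaz)
ubo  (by R5: jat)
vim  (by R17: ubo, tiz)
tor  (by R24: vim)
mup  (by R4: tor, dil)
sef  (by R6: mup)
mig  (by R27: sef)
rab  (by R14: mig, qux)
jom  (by R29: rab, pia)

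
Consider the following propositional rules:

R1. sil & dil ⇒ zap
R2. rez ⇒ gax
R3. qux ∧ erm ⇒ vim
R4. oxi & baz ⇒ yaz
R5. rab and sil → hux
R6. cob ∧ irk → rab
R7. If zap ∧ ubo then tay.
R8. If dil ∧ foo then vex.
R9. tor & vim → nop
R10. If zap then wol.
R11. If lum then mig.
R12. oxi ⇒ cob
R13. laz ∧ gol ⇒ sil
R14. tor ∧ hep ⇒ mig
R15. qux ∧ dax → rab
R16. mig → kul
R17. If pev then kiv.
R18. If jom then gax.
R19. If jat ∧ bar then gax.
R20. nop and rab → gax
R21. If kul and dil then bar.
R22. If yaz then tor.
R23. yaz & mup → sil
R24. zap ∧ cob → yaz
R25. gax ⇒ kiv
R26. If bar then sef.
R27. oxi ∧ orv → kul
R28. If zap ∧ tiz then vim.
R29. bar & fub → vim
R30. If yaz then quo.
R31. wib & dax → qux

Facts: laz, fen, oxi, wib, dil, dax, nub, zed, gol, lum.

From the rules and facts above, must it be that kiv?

Forward chaining from the given facts derives: mig, cob, sil, kul, bar, sef, qux, zap, wol, rab, yaz, quo, hux, tor.
Rules concluding kiv: R17 needs pev; R25 needs gax — none of these are established.

No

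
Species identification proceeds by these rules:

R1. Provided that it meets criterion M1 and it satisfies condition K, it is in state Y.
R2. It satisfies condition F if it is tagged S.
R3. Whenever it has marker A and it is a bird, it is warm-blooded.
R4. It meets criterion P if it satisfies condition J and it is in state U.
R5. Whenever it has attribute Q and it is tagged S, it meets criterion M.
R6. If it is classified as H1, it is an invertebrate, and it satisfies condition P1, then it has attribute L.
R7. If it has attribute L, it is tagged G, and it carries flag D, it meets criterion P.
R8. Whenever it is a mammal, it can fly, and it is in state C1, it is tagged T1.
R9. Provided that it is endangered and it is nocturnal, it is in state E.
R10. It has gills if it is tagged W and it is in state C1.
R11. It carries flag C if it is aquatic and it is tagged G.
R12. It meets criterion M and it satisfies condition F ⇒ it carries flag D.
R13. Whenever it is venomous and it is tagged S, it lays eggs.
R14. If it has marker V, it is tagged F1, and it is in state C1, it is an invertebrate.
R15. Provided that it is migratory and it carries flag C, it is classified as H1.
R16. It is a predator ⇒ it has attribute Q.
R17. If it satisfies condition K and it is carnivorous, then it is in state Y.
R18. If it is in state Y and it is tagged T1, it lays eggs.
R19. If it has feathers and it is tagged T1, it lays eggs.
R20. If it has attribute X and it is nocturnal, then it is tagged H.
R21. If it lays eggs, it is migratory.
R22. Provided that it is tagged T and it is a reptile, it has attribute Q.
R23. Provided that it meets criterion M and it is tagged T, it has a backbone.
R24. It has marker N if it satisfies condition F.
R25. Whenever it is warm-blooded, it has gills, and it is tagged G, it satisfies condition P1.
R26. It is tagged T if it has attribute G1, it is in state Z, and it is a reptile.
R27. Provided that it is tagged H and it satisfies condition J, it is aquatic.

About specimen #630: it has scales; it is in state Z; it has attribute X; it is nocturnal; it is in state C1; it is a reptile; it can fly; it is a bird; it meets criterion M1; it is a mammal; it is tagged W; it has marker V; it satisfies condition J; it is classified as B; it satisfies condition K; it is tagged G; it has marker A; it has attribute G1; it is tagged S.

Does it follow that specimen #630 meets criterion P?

No

Forward chaining from the given facts derives: is in state Y, satisfies condition F, is warm-blooded, is tagged T1, has gills, lays eggs, is tagged H, is migratory, has marker N, satisfies condition P1, is tagged T, is aquatic, carries flag C, is classified as H1, has attribute Q, meets criterion M, carries flag D, has a backbone.
Rules concluding "it meets criterion P": R4 needs "it is in state U"; R7 needs "it has attribute L" — none of these are established.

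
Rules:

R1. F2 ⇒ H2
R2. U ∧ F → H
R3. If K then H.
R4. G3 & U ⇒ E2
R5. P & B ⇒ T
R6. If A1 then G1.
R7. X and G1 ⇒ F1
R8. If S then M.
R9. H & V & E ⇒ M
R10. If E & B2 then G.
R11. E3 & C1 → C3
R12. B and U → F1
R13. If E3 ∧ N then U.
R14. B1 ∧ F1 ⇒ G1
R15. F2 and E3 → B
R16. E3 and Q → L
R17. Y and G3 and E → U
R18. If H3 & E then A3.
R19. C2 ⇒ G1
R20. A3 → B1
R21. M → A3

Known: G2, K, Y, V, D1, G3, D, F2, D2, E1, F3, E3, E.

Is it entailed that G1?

H  (by R3: K)
M  (by R9: H, V, E)
B  (by R15: F2, E3)
U  (by R17: Y, G3, E)
A3  (by R21: M)
F1  (by R12: B, U)
B1  (by R20: A3)
G1  (by R14: B1, F1)

Yes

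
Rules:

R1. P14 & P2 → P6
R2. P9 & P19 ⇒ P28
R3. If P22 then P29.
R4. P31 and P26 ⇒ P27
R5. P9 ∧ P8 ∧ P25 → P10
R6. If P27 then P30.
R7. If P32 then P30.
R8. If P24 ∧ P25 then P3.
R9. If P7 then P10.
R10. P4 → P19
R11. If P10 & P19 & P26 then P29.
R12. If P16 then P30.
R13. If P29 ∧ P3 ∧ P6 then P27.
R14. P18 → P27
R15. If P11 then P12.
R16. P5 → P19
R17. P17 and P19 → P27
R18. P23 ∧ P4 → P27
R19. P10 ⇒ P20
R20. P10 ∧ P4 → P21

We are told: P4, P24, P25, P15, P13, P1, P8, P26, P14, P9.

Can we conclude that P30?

Forward chaining from the given facts derives: P10, P3, P19, P29, P20, P21, P28.
Rules concluding P30: R6 needs P27; R7 needs P32; R12 needs P16 — none of these are established.

No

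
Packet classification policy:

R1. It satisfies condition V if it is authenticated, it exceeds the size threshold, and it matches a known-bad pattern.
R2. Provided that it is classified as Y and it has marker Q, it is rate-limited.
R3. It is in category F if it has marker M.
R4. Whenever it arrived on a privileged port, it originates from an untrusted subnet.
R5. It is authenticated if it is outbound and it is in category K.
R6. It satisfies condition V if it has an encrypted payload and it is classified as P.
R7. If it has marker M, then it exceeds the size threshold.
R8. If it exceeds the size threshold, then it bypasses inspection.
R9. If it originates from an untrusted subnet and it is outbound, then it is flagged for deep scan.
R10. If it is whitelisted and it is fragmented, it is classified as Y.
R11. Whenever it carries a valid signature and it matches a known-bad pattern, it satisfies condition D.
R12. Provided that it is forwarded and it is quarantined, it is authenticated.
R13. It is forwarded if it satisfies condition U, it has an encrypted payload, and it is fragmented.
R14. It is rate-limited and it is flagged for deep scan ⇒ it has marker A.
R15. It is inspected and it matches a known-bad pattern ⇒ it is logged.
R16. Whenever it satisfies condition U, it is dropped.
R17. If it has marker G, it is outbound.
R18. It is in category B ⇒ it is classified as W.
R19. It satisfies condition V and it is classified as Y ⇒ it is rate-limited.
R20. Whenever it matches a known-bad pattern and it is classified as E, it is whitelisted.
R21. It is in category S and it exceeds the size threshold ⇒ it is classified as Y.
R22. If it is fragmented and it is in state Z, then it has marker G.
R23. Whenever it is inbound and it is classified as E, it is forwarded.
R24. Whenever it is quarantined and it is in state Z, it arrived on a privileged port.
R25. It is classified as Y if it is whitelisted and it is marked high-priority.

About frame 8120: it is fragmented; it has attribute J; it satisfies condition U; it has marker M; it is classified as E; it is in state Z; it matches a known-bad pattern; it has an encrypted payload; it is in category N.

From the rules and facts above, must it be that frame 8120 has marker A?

Forward chaining from the given facts derives: is in category F, exceeds the size threshold, bypasses inspection, is forwarded, is dropped, is whitelisted, has marker G, is classified as Y, is outbound.
The only rule concluding "it has marker A" is R14, which needs "it is rate-limited"; that is never established.

No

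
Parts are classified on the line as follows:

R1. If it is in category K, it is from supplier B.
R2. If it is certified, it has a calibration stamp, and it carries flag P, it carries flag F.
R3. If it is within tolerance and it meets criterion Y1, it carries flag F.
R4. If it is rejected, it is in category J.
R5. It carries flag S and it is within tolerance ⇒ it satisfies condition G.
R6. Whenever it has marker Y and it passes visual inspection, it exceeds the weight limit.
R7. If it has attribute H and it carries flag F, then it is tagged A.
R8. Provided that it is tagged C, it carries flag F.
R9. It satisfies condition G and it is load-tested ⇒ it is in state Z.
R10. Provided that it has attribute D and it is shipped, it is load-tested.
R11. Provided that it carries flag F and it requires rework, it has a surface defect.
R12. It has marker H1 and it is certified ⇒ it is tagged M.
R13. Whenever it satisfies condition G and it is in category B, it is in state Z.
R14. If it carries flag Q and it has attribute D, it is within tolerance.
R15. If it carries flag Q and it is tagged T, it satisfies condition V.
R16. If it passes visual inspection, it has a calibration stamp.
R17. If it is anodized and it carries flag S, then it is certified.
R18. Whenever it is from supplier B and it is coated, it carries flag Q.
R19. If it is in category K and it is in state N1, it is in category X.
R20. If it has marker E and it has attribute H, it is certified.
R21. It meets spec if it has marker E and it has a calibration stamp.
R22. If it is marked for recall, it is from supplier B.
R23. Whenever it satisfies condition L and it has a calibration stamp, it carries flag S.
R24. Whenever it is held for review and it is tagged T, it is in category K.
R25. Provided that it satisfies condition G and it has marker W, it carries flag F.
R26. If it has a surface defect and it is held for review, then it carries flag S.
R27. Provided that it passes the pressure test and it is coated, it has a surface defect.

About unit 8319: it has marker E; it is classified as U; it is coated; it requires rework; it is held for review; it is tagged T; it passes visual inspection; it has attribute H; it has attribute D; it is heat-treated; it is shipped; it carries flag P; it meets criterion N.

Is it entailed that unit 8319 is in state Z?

By R10 (it has attribute D, it is shipped): it is load-tested.
By R16 (it passes visual inspection): it has a calibration stamp.
By R20 (it has marker E, it has attribute H): it is certified.
By R24 (it is held for review, it is tagged T): it is in category K.
By R1 (it is in category K): it is from supplier B.
By R2 (it is certified, it has a calibration stamp, it carries flag P): it carries flag F.
By R11 (it carries flag F, it requires rework): it has a surface defect.
By R18 (it is from supplier B, it is coated): it carries flag Q.
By R26 (it has a surface defect, it is held for review): it carries flag S.
By R14 (it carries flag Q, it has attribute D): it is within tolerance.
By R5 (it carries flag S, it is within tolerance): it satisfies condition G.
By R9 (it satisfies condition G, it is load-tested): it is in state Z.

Yes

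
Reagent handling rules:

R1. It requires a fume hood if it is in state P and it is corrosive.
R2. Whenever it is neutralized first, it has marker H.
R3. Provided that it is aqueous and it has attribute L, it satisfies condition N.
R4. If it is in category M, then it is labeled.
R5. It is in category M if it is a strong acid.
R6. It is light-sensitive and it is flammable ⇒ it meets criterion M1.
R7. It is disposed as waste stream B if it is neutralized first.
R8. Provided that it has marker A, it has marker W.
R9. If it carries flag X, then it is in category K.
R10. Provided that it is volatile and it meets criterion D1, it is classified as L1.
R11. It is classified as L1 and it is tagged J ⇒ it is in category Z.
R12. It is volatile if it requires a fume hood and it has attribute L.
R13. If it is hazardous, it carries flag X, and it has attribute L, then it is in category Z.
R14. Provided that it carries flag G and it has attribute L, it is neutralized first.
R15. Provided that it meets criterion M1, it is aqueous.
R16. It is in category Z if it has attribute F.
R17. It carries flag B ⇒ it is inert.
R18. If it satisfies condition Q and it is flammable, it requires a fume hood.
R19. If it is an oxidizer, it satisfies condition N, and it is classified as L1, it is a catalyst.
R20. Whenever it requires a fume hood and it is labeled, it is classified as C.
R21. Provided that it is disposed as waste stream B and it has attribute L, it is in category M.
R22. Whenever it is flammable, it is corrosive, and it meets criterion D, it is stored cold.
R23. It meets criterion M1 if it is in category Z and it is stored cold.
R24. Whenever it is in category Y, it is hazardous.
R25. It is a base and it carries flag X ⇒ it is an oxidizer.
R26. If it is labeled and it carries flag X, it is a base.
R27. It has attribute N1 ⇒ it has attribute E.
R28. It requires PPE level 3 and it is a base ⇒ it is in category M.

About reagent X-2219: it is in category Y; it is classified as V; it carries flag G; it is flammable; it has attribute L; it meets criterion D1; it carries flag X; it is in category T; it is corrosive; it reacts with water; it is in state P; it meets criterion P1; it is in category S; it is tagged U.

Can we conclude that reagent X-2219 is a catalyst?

Forward chaining from the given facts derives: requires a fume hood, is in category K, is volatile, is neutralized first, is hazardous, has marker H, is disposed as waste stream B, is classified as L1, is in category Z, is in category M, is labeled, is classified as C, is a base, is an oxidizer.
The only rule concluding "it is a catalyst" is R19, which needs "it satisfies condition N"; that is never established.

No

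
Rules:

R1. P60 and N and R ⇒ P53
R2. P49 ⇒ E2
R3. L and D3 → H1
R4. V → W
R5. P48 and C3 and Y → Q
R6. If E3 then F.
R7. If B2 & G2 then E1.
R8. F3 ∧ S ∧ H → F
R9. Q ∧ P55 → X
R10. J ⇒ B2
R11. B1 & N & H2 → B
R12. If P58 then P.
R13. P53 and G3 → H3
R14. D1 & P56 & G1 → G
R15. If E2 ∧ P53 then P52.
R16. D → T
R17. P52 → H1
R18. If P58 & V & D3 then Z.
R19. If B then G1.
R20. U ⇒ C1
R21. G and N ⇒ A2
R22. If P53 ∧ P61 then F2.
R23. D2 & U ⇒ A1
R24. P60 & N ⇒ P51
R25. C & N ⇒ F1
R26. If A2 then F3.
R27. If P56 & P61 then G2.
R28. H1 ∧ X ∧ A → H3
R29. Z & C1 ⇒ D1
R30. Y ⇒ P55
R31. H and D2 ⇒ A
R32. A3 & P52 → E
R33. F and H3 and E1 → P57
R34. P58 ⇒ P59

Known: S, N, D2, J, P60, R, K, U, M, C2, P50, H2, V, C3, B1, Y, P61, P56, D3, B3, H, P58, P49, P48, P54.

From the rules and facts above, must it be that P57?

Yes

P53  (by R1: P60, N, R)
E2  (by R2: P49)
Q  (by R5: P48, C3, Y)
B2  (by R10: J)
B  (by R11: B1, N, H2)
P52  (by R15: E2, P53)
H1  (by R17: P52)
Z  (by R18: P58, V, D3)
G1  (by R19: B)
C1  (by R20: U)
G2  (by R27: P56, P61)
D1  (by R29: Z, C1)
P55  (by R30: Y)
A  (by R31: H, D2)
E1  (by R7: B2, G2)
X  (by R9: Q, P55)
G  (by R14: D1, P56, G1)
A2  (by R21: G, N)
F3  (by R26: A2)
H3  (by R28: H1, X, A)
F  (by R8: F3, S, H)
P57  (by R33: F, H3, E1)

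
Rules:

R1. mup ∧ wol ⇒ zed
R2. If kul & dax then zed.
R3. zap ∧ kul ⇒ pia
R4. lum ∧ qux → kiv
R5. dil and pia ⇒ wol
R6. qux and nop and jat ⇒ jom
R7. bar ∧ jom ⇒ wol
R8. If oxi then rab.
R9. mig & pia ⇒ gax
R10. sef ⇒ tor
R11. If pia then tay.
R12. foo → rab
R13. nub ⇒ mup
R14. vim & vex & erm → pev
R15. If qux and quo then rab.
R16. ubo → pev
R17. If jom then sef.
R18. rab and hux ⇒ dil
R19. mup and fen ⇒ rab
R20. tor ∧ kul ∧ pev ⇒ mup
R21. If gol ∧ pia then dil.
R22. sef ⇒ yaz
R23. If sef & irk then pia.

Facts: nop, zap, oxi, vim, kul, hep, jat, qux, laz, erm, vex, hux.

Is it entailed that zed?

pia  (by R3: zap, kul)
jom  (by R6: qux, nop, jat)
rab  (by R8: oxi)
pev  (by R14: vim, vex, erm)
sef  (by R17: jom)
dil  (by R18: rab, hux)
wol  (by R5: dil, pia)
tor  (by R10: sef)
mup  (by R20: tor, kul, pev)
zed  (by R1: mup, wol)

Yes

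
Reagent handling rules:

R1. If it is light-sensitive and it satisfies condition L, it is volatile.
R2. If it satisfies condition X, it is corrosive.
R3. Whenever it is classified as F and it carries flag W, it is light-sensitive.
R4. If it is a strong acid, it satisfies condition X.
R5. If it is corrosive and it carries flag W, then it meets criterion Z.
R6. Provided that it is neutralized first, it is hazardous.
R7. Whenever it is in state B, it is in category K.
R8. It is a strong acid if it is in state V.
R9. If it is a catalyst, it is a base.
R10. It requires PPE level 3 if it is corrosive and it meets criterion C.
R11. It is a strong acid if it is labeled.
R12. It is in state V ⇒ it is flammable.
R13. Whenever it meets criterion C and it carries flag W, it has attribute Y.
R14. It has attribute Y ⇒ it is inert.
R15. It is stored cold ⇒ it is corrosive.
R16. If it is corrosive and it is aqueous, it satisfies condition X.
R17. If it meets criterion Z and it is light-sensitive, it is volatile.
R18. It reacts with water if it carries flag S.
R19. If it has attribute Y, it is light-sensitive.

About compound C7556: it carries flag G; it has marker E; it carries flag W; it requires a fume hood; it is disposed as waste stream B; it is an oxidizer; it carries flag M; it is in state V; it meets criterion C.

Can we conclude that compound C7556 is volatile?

Yes

By R8 (it is in state V): it is a strong acid.
By R13 (it meets criterion C, it carries flag W): it has attribute Y.
By R19 (it has attribute Y): it is light-sensitive.
By R4 (it is a strong acid): it satisfies condition X.
By R2 (it satisfies condition X): it is corrosive.
By R5 (it is corrosive, it carries flag W): it meets criterion Z.
By R17 (it meets criterion Z, it is light-sensitive): it is volatile.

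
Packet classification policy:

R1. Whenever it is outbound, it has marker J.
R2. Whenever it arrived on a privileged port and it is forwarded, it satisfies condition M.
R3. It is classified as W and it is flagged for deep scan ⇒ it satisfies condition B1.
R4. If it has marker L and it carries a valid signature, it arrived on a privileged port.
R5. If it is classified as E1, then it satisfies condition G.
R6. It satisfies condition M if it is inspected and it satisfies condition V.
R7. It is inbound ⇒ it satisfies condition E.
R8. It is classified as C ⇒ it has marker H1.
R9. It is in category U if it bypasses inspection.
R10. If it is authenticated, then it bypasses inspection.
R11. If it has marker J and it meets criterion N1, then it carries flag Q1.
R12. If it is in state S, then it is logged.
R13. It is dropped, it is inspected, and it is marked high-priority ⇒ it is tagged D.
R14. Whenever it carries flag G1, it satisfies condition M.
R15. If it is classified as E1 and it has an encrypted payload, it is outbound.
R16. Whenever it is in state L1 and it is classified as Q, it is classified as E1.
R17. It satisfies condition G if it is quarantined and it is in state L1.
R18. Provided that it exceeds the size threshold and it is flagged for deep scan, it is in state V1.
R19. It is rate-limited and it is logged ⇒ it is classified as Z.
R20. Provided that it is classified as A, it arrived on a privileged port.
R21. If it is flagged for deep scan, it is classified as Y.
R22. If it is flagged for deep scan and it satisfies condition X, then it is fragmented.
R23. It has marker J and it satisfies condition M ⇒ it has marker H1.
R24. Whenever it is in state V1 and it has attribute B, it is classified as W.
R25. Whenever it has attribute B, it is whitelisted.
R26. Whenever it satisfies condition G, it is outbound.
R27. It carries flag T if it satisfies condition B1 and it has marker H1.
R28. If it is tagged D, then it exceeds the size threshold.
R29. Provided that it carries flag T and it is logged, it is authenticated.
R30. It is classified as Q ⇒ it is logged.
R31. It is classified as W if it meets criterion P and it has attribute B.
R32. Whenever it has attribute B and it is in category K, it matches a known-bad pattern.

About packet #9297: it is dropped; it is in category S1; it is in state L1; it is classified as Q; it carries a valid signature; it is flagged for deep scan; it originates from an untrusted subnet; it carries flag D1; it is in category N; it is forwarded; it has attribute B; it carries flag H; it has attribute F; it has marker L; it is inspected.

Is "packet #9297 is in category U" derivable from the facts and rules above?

No

Forward chaining from the given facts derives: arrived on a privileged port, is classified as E1, is classified as Y, is whitelisted, is logged, satisfies condition M, satisfies condition G, is outbound, has marker J, has marker H1.
The only rule concluding "it is in category U" is R9, which needs "it bypasses inspection"; that is never established.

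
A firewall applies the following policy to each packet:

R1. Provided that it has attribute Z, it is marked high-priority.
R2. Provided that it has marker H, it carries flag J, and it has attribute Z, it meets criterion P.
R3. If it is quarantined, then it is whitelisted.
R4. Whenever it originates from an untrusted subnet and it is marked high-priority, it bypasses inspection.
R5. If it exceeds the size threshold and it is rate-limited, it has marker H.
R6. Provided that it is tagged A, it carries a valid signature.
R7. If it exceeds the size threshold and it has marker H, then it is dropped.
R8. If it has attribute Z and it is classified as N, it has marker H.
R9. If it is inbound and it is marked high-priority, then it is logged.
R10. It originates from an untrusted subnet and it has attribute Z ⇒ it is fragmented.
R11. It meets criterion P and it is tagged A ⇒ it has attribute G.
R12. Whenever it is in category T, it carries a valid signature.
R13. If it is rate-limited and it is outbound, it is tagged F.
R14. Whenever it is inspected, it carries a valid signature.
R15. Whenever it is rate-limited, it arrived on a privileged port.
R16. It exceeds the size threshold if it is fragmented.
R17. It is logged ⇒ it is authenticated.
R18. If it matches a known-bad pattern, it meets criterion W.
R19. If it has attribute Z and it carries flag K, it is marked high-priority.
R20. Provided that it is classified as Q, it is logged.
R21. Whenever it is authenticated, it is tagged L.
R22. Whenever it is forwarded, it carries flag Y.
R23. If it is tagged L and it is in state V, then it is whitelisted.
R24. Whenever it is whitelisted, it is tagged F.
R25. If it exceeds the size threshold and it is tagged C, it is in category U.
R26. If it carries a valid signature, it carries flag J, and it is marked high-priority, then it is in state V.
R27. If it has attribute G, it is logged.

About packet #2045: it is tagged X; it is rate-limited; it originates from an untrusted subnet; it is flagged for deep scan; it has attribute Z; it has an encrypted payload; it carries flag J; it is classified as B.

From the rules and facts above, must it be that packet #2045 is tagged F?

Forward chaining from the given facts derives: is marked high-priority, bypasses inspection, is fragmented, arrived on a privileged port, exceeds the size threshold, has marker H, is dropped, meets criterion P.
Rules concluding "it is tagged F": R13 needs "it is outbound"; R24 needs "it is whitelisted" — none of these are established.

No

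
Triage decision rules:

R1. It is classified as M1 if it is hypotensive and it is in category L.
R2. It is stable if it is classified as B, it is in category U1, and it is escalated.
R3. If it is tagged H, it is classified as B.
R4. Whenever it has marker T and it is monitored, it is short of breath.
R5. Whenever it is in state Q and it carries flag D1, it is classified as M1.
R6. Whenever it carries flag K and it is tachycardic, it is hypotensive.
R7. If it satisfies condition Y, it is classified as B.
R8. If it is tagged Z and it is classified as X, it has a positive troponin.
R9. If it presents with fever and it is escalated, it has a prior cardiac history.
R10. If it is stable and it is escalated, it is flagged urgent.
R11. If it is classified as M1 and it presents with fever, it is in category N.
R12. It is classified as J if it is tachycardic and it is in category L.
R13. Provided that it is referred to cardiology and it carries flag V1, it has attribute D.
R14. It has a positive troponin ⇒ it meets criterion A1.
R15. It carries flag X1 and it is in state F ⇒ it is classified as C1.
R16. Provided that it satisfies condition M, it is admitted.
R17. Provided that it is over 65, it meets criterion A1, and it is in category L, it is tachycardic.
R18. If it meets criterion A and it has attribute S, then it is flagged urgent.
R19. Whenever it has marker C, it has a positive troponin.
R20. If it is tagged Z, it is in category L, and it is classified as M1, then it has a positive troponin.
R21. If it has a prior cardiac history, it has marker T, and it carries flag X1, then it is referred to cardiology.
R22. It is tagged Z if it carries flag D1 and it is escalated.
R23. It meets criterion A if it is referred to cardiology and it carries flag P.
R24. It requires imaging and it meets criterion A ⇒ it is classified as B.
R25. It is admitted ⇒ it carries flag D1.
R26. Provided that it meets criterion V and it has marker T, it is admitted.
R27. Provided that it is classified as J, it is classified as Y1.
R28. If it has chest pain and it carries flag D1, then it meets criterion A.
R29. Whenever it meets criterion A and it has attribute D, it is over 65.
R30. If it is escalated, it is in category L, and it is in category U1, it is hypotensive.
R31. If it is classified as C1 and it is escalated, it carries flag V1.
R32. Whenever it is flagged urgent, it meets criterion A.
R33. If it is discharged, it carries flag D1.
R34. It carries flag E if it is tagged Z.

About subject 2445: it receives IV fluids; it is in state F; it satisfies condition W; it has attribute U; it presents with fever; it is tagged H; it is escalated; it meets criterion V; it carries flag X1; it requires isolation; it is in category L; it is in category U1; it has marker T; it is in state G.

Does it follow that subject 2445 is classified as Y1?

Yes

By R3 (it is tagged H): it is classified as B.
By R9 (it presents with fever, it is escalated): it has a prior cardiac history.
By R15 (it carries flag X1, it is in state F): it is classified as C1.
By R21 (it has a prior cardiac history, it has marker T, it carries flag X1): it is referred to cardiology.
By R26 (it meets criterion V, it has marker T): it is admitted.
By R30 (it is escalated, it is in category L, it is in category U1): it is hypotensive.
By R31 (it is classified as C1, it is escalated): it carries flag V1.
By R1 (it is hypotensive, it is in category L): it is classified as M1.
By R2 (it is classified as B, it is in category U1, it is escalated): it is stable.
By R10 (it is stable, it is escalated): it is flagged urgent.
By R13 (it is referred to cardiology, it carries flag V1): it has attribute D.
By R25 (it is admitted): it carries flag D1.
By R32 (it is flagged urgent): it meets criterion A.
By R22 (it carries flag D1, it is escalated): it is tagged Z.
By R29 (it meets criterion A, it has attribute D): it is over 65.
By R20 (it is tagged Z, it is in category L, it is classified as M1): it has a positive troponin.
By R14 (it has a positive troponin): it meets criterion A1.
By R17 (it is over 65, it meets criterion A1, it is in category L): it is tachycardic.
By R12 (it is tachycardic, it is in category L): it is classified as J.
By R27 (it is classified as J): it is classified as Y1.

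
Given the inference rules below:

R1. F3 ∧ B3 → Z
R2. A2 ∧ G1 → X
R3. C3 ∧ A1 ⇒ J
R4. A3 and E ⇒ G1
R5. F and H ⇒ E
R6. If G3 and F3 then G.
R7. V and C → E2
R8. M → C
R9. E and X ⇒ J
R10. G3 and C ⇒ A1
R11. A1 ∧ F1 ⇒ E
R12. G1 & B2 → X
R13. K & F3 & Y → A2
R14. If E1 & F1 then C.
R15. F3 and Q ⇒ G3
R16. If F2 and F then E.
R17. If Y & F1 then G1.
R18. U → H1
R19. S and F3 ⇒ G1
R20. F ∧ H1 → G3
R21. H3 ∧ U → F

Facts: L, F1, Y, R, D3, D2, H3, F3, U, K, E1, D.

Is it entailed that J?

A2  (by R13: K, F3, Y)
C  (by R14: E1, F1)
G1  (by R17: Y, F1)
H1  (by R18: U)
F  (by R21: H3, U)
X  (by R2: A2, G1)
G3  (by R20: F, H1)
A1  (by R10: G3, C)
E  (by R11: A1, F1)
J  (by R9: E, X)

Yes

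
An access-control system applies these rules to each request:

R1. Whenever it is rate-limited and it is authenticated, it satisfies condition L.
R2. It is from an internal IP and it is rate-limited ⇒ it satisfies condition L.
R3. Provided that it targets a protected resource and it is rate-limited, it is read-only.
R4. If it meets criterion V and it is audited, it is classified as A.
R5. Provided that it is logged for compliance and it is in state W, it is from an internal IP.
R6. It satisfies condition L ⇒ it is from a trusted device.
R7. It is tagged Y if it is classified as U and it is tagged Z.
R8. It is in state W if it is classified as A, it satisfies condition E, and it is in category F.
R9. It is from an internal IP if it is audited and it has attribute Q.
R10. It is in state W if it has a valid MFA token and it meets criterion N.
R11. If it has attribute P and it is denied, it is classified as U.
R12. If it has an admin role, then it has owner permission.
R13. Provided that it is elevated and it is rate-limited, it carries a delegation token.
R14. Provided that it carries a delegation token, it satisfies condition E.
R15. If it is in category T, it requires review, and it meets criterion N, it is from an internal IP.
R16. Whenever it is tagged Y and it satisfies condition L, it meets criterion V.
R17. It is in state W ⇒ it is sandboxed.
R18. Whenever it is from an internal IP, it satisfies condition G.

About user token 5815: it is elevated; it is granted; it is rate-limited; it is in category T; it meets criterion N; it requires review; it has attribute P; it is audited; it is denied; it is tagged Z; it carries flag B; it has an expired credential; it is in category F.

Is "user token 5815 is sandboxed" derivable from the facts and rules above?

Yes

By R11 (it has attribute P, it is denied): it is classified as U.
By R13 (it is elevated, it is rate-limited): it carries a delegation token.
By R14 (it carries a delegation token): it satisfies condition E.
By R15 (it is in category T, it requires review, it meets criterion N): it is from an internal IP.
By R2 (it is from an internal IP, it is rate-limited): it satisfies condition L.
By R7 (it is classified as U, it is tagged Z): it is tagged Y.
By R16 (it is tagged Y, it satisfies condition L): it meets criterion V.
By R4 (it meets criterion V, it is audited): it is classified as A.
By R8 (it is classified as A, it satisfies condition E, it is in category F): it is in state W.
By R17 (it is in state W): it is sandboxed.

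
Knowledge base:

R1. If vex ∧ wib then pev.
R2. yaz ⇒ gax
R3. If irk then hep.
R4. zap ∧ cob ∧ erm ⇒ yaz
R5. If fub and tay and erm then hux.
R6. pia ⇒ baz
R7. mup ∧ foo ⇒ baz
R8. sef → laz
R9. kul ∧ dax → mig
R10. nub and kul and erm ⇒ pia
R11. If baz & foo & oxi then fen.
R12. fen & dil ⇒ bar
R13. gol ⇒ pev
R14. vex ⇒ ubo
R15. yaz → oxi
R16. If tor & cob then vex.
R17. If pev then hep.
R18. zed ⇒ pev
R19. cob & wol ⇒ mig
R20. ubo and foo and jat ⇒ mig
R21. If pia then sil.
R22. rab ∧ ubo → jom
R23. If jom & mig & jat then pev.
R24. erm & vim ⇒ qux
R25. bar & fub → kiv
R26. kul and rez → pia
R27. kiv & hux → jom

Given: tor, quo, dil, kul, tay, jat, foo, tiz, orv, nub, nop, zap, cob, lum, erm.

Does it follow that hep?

No

Forward chaining from the given facts derives: yaz, pia, oxi, vex, sil, gax, baz, fen, bar, ubo, mig.
Rules concluding hep: R3 needs irk; R17 needs pev — none of these are established.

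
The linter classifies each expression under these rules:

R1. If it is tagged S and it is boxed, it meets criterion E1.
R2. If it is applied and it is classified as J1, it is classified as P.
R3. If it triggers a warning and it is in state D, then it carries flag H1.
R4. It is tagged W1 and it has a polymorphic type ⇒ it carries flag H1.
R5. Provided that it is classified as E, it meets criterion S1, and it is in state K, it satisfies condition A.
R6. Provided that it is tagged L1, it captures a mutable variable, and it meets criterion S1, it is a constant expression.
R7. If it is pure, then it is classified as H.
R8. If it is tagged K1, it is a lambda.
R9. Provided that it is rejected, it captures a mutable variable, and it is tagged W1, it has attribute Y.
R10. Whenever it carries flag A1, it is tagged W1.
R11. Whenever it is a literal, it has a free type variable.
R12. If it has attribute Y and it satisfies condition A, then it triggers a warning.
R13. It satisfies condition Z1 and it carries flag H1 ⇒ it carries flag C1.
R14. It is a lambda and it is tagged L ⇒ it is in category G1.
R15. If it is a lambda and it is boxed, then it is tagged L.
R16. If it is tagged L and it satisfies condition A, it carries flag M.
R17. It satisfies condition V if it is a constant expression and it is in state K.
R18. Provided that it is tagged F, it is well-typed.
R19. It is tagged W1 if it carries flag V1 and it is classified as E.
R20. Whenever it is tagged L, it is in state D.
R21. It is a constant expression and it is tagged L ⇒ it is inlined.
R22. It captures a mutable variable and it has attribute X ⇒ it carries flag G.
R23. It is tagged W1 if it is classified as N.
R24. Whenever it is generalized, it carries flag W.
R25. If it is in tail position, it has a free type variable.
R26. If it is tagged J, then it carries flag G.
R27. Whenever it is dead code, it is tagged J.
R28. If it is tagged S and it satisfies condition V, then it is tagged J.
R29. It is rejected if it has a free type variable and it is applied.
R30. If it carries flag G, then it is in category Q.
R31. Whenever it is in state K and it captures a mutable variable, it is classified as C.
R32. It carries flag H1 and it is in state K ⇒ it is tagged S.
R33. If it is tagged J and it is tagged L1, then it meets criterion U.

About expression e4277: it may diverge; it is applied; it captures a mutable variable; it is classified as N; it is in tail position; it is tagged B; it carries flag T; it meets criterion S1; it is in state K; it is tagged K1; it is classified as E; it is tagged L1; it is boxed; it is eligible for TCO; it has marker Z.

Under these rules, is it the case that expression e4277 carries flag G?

Yes

By R5 (it is classified as E, it meets criterion S1, it is in state K): it satisfies condition A.
By R6 (it is tagged L1, it captures a mutable variable, it meets criterion S1): it is a constant expression.
By R8 (it is tagged K1): it is a lambda.
By R15 (it is a lambda, it is boxed): it is tagged L.
By R17 (it is a constant expression, it is in state K): it satisfies condition V.
By R20 (it is tagged L): it is in state D.
By R23 (it is classified as N): it is tagged W1.
By R25 (it is in tail position): it has a free type variable.
By R29 (it has a free type variable, it is applied): it is rejected.
By R9 (it is rejected, it captures a mutable variable, it is tagged W1): it has attribute Y.
By R12 (it has attribute Y, it satisfies condition A): it triggers a warning.
By R3 (it triggers a warning, it is in state D): it carries flag H1.
By R32 (it carries flag H1, it is in state K): it is tagged S.
By R28 (it is tagged S, it satisfies condition V): it is tagged J.
By R26 (it is tagged J): it carries flag G.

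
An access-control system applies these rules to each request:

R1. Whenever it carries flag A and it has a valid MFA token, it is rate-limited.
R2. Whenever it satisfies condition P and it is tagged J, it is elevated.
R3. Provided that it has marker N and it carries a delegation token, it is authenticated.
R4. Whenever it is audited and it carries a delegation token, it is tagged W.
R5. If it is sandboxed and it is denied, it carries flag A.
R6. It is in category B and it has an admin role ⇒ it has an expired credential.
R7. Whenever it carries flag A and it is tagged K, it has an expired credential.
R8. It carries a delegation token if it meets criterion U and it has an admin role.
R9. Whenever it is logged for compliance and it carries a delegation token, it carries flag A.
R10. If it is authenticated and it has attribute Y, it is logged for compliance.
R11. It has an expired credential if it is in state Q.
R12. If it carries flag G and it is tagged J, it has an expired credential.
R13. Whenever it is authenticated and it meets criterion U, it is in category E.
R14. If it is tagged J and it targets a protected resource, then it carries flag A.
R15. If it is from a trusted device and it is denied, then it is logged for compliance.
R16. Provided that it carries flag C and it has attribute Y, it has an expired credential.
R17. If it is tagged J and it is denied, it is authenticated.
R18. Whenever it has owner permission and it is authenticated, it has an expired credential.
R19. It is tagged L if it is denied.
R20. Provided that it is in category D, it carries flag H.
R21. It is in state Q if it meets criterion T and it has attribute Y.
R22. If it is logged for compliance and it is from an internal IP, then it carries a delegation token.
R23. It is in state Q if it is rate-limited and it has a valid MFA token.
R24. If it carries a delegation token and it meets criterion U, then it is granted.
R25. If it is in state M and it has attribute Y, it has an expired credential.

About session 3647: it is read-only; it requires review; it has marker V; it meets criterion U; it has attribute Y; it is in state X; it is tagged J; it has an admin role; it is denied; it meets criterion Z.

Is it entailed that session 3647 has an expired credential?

Forward chaining from the given facts derives: carries a delegation token, is authenticated, is tagged L, is granted, is logged for compliance, is in category E, carries flag A.
Rules concluding "it has an expired credential": R6 needs "it is in category B"; R7 needs "it is tagged K"; R11 needs "it is in state Q"; R12 needs "it carries flag G"; R16 needs "it carries flag C"; R18 needs "it has owner permission"; R25 needs "it is in state M" — none of these are established.

No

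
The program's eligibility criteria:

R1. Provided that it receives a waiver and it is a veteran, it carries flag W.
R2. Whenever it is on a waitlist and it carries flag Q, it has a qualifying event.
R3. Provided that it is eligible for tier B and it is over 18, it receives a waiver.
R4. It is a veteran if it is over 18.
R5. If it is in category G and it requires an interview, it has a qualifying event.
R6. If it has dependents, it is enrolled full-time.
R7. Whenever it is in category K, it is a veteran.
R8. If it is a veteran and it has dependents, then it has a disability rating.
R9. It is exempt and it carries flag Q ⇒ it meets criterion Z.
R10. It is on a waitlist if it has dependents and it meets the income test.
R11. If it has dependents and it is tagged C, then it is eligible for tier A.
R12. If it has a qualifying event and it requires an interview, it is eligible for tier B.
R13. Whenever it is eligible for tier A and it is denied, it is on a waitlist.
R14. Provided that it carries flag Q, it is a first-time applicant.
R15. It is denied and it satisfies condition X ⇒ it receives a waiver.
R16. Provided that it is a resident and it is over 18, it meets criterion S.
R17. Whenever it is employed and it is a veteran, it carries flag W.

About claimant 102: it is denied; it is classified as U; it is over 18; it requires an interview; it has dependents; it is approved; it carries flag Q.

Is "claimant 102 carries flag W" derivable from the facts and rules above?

No

Forward chaining from the given facts derives: is a veteran, is enrolled full-time, has a disability rating, is a first-time applicant.
Rules concluding "it carries flag W": R1 needs "it receives a waiver"; R17 needs "it is employed" — none of these are established.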